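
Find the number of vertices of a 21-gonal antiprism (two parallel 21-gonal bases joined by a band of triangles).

An antiprism on an n-gon has two n-gon caps and 2n triangles: V = 2·21 = 42, E = 4·21 = 84, F = 2·21 + 2 = 44.
Check: V − E + F = 42 − 84 + 44 = 2.

42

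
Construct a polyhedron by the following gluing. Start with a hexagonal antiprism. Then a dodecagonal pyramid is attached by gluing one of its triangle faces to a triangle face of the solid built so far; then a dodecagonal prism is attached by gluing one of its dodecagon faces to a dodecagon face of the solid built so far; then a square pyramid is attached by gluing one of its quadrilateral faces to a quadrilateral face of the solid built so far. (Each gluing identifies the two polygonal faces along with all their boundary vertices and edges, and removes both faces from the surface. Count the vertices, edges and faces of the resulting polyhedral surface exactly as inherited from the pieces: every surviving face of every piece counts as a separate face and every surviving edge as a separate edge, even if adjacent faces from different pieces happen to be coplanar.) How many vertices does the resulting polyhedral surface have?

A hexagonal antiprism: V=12, E=24, F=14.
Attach a dodecagonal pyramid (V=13, E=24, F=13) along a 3-gon: merge 3 vertices and 3 edges, delete both glued faces → V=22, E=45, F=25.
Attach a dodecagonal prism (V=24, E=36, F=14) along a 12-gon: merge 12 vertices and 12 edges, delete both glued faces → V=34, E=69, F=37.
Attach a square pyramid (V=5, E=8, F=5) along a 4-gon: merge 4 vertices and 4 edges, delete both glued faces → V=35, E=73, F=40.
Check: V − E + F = 35 − 73 + 40 = 2.

35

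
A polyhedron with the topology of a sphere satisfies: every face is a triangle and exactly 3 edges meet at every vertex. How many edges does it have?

Each face has 3 edges and each edge borders two faces, so 2E = 3F.
Each vertex has degree 3, so 3V = 2E and hence V = 3F/3.
Euler: V − E + F = 2 ⇒ (3F/3) − (3F/2) + F = 2.
Multiply by 6: (6 − 9 + 6)F = 12, i.e. 3F = 12.
So F = 4, E = 3·4/2 = 6, V = 3·4/3 = 4.

6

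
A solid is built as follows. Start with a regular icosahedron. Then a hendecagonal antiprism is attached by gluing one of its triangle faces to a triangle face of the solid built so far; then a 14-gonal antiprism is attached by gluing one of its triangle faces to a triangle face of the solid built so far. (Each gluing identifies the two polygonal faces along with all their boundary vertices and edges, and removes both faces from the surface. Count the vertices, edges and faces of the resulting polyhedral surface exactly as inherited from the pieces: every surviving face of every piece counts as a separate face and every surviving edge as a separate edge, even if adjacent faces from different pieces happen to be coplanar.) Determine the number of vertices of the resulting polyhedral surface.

A regular icosahedron: V=12, E=30, F=20.
Attach a hendecagonal antiprism (V=22, E=44, F=24) along a 3-gon: merge 3 vertices and 3 edges, delete both glued faces → V=31, E=71, F=42.
Attach a 14-gonal antiprism (V=28, E=56, F=30) along a 3-gon: merge 3 vertices and 3 edges, delete both glued faces → V=56, E=124, F=70.
Check: V − E + F = 56 − 124 + 70 = 2.

56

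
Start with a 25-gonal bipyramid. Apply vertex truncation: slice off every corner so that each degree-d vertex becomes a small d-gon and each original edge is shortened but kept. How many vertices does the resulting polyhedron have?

The base solid has V = 27, E = 75, F = 50.
Truncation replaces each original edge-end by a new vertex, so V′ = 2E = 150.
Each original edge survives, and each old vertex of degree d contributes d new edges; summing degrees gives Σd = 2E, so E′ = E + 2E = 3E = 225.
Each original face survives and each original vertex becomes one new face: F′ = F + V = 77.

150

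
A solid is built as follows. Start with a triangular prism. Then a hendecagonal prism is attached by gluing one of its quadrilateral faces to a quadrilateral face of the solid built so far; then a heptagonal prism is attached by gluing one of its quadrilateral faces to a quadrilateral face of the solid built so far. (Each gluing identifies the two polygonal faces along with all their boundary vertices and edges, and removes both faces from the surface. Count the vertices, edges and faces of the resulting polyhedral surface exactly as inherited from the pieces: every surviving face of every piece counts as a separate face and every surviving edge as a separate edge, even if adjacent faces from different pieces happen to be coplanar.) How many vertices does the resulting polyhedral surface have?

34

A triangular prism: V=6, E=9, F=5.
Attach a hendecagonal prism (V=22, E=33, F=13) along a 4-gon: merge 4 vertices and 4 edges, delete both glued faces → V=24, E=38, F=16.
Attach a heptagonal prism (V=14, E=21, F=9) along a 4-gon: merge 4 vertices and 4 edges, delete both glued faces → V=34, E=55, F=23.
Check: V − E + F = 34 − 55 + 23 = 2.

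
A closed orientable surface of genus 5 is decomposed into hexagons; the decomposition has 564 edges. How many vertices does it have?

368

χ = 2 − 2·5 = -8, and every face is a hexagon so 6F = 2E.
F = 2E/6 = 188. Then V = -8 + E − F = -8 + 564 − 188 = 368.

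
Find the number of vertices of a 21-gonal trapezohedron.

44

The n-trapezohedron (dual of the n-antiprism) has V = 2·21 + 2 = 44, E = 4·21 = 84, F = 2·21 = 42.
Check: V − E + F = 44 − 84 + 42 = 2.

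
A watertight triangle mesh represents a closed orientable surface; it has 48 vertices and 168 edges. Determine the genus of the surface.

Every face is a triangle and each edge borders two faces, so 3F = 2·168, giving F = 112.
χ = V − E + F = 48 − 168 + 112 = -8.
For a closed orientable surface χ = 2 − 2g, so g = (2 − (-8))/2 = 5.

5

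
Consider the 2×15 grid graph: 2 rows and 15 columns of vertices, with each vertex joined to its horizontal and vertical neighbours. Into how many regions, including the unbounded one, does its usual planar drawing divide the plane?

15

The grid has V = 2·15 = 30 vertices and E = 2·14 + 15·1 = 43 edges.
F = 2 − V + E = 2 − 30 + 43 = 15.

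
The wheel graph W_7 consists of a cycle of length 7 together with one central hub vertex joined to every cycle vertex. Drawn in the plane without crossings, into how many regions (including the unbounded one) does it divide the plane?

8

W_7 has V = 7 + 1 = 8 vertices and E = 2·7 = 14 edges.
By Euler's formula F = 2 − V + E = 2 − 8 + 14 = 8.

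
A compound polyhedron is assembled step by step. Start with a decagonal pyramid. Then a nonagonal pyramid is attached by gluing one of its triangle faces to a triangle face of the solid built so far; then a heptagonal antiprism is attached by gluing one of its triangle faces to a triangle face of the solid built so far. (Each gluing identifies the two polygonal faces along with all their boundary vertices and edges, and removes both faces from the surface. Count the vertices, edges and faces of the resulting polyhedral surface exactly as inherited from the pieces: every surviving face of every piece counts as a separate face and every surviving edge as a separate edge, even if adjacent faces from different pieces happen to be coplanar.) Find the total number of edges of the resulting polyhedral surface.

A decagonal pyramid: V=11, E=20, F=11.
Attach a nonagonal pyramid (V=10, E=18, F=10) along a 3-gon: merge 3 vertices and 3 edges, delete both glued faces → V=18, E=35, F=19.
Attach a heptagonal antiprism (V=14, E=28, F=16) along a 3-gon: merge 3 vertices and 3 edges, delete both glued faces → V=29, E=60, F=33.
Check: V − E + F = 29 − 60 + 33 = 2.

60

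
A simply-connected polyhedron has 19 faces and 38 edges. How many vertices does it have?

Here V − E + F = 2.
V = 2 + E − F = 2 + 38 − 19 = 21.

21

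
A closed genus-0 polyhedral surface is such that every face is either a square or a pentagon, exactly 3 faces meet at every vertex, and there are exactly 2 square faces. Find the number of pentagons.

Let x be the number of pentagons; then F = 2 + x.
Edge–face incidences: 2E = 4·2 + 5·x = 8 + 5x.
Every vertex has degree 3, so 3V = 2E.
Euler: V − E + F = 2 ⇒ (2E)/3 − E + (2 + x) = 2.
Multiply by 6: 2·(2E) − 3·(2E) + 6·(2 + x) = 12, i.e. 12 + 6x − (8 + 5x) = 12.
Collecting terms: x + 4 = 12, so x = 8.
Then 2E = 8 + 5·8 = 48, so E = 24, V = 2E/3 = 16, F = 2 + 8 = 10.

8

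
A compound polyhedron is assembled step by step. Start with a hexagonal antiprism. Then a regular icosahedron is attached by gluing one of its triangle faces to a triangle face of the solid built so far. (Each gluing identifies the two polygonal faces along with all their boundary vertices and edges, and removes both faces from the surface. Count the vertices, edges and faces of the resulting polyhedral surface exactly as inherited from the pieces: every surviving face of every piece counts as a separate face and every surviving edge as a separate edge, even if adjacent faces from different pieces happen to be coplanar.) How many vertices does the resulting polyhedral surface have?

A hexagonal antiprism: V=12, E=24, F=14.
Attach a regular icosahedron (V=12, E=30, F=20) along a 3-gon: merge 3 vertices and 3 edges, delete both glued faces → V=21, E=51, F=32.
Check: V − E + F = 21 − 51 + 32 = 2.

21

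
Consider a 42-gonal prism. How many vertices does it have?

84

A prism on an n-gon has two n-gon bases and n rectangular sides: V = 2·42 = 84, E = 3·42 = 126, F = 42 + 2 = 44.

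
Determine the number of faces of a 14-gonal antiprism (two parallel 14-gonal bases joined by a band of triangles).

An antiprism on an n-gon has two n-gon caps and 2n triangles: V = 2·14 = 28, E = 4·14 = 56, F = 2·14 + 2 = 30.

30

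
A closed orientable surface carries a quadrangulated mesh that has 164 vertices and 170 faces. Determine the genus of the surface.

4

Every face is a square, so 2E = 4·170 = 680, giving E = 340.
χ = V − E + F = 164 − 340 + 170 = -6.
For a closed orientable surface χ = 2 − 2g, so g = (2 − (-6))/2 = 4.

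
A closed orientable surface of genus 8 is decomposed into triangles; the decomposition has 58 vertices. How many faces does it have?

144

χ = 2 − 2·8 = -14, and every face is a triangle so 3F = 2E.
V − E + F = -14 with E = 3F/2 gives 58 − (3/2 − 1)·F = -14, so F = 144 and E = 216.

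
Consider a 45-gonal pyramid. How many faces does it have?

46

A pyramid on an n-gon base has one n-gon and n triangles: V = 45 + 1 = 46, E = 2·45 = 90, F = 45 + 1 = 46.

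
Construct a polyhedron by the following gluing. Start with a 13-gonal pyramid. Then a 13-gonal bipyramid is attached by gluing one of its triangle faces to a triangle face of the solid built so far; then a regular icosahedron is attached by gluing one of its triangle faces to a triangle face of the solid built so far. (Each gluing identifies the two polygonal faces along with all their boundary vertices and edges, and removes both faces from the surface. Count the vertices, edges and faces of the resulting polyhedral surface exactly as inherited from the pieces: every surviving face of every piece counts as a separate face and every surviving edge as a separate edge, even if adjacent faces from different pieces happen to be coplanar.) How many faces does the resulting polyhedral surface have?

56

A 13-gonal pyramid: V=14, E=26, F=14.
Attach a 13-gonal bipyramid (V=15, E=39, F=26) along a 3-gon: merge 3 vertices and 3 edges, delete both glued faces → V=26, E=62, F=38.
Attach a regular icosahedron (V=12, E=30, F=20) along a 3-gon: merge 3 vertices and 3 edges, delete both glued faces → V=35, E=89, F=56.
Check: V − E + F = 35 − 89 + 56 = 2.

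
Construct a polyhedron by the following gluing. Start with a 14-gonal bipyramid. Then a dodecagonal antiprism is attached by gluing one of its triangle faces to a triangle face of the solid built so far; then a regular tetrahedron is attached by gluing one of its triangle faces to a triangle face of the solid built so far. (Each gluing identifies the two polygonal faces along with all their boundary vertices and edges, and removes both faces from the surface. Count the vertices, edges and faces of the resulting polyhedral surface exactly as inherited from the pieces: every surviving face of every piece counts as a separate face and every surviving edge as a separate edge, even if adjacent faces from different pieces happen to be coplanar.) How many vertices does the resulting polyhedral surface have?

38

A 14-gonal bipyramid: V=16, E=42, F=28.
Attach a dodecagonal antiprism (V=24, E=48, F=26) along a 3-gon: merge 3 vertices and 3 edges, delete both glued faces → V=37, E=87, F=52.
Attach a regular tetrahedron (V=4, E=6, F=4) along a 3-gon: merge 3 vertices and 3 edges, delete both glued faces → V=38, E=90, F=54.
Check: V − E + F = 38 − 90 + 54 = 2.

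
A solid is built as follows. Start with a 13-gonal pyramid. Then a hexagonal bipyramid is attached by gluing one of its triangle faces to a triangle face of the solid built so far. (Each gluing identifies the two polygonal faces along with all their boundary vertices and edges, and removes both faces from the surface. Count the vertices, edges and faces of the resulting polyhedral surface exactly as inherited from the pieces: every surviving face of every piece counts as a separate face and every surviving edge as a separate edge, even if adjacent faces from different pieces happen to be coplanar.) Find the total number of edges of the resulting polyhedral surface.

41

A 13-gonal pyramid: V=14, E=26, F=14.
Attach a hexagonal bipyramid (V=8, E=18, F=12) along a 3-gon: merge 3 vertices and 3 edges, delete both glued faces → V=19, E=41, F=24.
Check: V − E + F = 19 − 41 + 24 = 2.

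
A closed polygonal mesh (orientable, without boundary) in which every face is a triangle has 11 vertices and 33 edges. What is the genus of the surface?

1

Every face is a triangle and each edge borders two faces, so 3F = 2·33, giving F = 22.
χ = V − E + F = 11 − 33 + 22 = 0.
For a closed orientable surface χ = 2 − 2g, so g = (2 − (0))/2 = 1.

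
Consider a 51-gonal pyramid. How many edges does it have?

102

A pyramid on an n-gon base has one n-gon and n triangles: V = 51 + 1 = 52, E = 2·51 = 102, F = 51 + 1 = 52.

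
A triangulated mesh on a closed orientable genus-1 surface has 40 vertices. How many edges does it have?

χ = 2 − 2·1 = 0, and every face is a triangle so 3F = 2E.
V − E + F = 0 with E = 3F/2 gives 40 − (3/2 − 1)·F = 0, so F = 80 and E = 120.

120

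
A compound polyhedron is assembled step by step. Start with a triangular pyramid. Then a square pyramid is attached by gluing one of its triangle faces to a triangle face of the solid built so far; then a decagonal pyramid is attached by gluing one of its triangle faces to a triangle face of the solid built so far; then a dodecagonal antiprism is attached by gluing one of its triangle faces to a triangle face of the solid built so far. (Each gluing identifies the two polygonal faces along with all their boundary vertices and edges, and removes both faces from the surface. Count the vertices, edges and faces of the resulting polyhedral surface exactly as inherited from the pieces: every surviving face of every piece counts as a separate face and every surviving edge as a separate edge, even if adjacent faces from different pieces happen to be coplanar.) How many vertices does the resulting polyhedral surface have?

A triangular pyramid: V=4, E=6, F=4.
Attach a square pyramid (V=5, E=8, F=5) along a 3-gon: merge 3 vertices and 3 edges, delete both glued faces → V=6, E=11, F=7.
Attach a decagonal pyramid (V=11, E=20, F=11) along a 3-gon: merge 3 vertices and 3 edges, delete both glued faces → V=14, E=28, F=16.
Attach a dodecagonal antiprism (V=24, E=48, F=26) along a 3-gon: merge 3 vertices and 3 edges, delete both glued faces → V=35, E=73, F=40.
Check: V − E + F = 35 − 73 + 40 = 2.

35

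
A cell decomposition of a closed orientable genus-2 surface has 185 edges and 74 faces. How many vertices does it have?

109

For a closed orientable surface of genus 2, χ = 2 − 2·2 = -2.
V = -2 + E − F = -2 + 185 − 74 = 109.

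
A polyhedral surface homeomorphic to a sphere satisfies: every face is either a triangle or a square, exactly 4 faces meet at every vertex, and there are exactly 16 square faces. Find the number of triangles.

8

Let x be the number of triangles; then F = 16 + x.
Edge–face incidences: 2E = 4·16 + 3·x = 64 + 3x.
Every vertex has degree 4, so 4V = 2E.
Euler: V − E + F = 2 ⇒ (2E)/4 − E + (16 + x) = 2.
Multiply by 8: 2·(2E) − 4·(2E) + 8·(16 + x) = 16, i.e. 128 + 8x − 2·(64 + 3x) = 16.
Collecting terms: 2x = 16, so x = 8.
Then 2E = 64 + 3·8 = 88, so E = 44, V = 2E/4 = 22, F = 16 + 8 = 24.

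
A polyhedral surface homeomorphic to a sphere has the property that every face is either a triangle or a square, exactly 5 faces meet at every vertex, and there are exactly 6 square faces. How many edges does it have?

60

Let x be the number of triangles; then F = 6 + x.
Edge–face incidences: 2E = 4·6 + 3·x = 24 + 3x.
Every vertex has degree 5, so 5V = 2E.
Euler: V − E + F = 2 ⇒ (2E)/5 − E + (6 + x) = 2.
Multiply by 10: 2·(2E) − 5·(2E) + 10·(6 + x) = 20, i.e. 60 + 10x − 3·(24 + 3x) = 20.
Collecting terms: x − 12 = 20, so x = 32.
Then 2E = 24 + 3·32 = 120, so E = 60, V = 2E/5 = 24, F = 6 + 32 = 38.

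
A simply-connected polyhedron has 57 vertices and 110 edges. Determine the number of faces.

Here V − E + F = 2.
F = 2 − V + E = 2 − 57 + 110 = 55.

55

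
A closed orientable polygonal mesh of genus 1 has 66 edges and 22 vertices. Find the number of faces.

44

For a closed orientable surface of genus 1, χ = 2 − 2·1 = 0.
F = 0 − V + E = 0 − 22 + 66 = 44.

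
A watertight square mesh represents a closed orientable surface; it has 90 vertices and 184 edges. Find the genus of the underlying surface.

2

Every face is a square and each edge borders two faces, so 4F = 2·184, giving F = 92.
χ = V − E + F = 90 − 184 + 92 = -2.
For a closed orientable surface χ = 2 − 2g, so g = (2 − (-2))/2 = 2.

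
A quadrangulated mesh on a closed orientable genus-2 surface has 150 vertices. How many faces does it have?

152

χ = 2 − 2·2 = -2, and every face is a square so 4F = 2E.
V − E + F = -2 with E = 4F/2 gives 150 − (4/2 − 1)·F = -2, so F = 152 and E = 304.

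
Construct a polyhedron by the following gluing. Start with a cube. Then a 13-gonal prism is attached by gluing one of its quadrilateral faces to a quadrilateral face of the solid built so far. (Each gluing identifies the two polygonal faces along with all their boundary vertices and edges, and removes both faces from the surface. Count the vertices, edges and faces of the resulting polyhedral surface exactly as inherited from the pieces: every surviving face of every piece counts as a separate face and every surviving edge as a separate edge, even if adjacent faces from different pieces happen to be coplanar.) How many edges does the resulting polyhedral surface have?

A cube: V=8, E=12, F=6.
Attach a 13-gonal prism (V=26, E=39, F=15) along a 4-gon: merge 4 vertices and 4 edges, delete both glued faces → V=30, E=47, F=19.
Check: V − E + F = 30 − 47 + 19 = 2.

47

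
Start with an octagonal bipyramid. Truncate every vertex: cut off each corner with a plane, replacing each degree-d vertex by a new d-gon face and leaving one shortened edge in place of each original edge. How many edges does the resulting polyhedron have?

72

The base solid has V = 10, E = 24, F = 16.
Truncation replaces each original edge-end by a new vertex, so V′ = 2E = 48.
Each original edge survives, and each old vertex of degree d contributes d new edges; summing degrees gives Σd = 2E, so E′ = E + 2E = 3E = 72.
Each original face survives and each original vertex becomes one new face: F′ = F + V = 26.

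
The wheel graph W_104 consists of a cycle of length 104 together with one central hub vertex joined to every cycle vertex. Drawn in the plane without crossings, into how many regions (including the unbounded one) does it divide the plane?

W_104 has V = 104 + 1 = 105 vertices and E = 2·104 = 208 edges.
By Euler's formula F = 2 − V + E = 2 − 105 + 208 = 105.

105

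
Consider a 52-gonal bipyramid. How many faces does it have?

A bipyramid over an n-gon has 2n triangular faces and n + 2 vertices: V = 52 + 2 = 54, E = 3·52 = 156, F = 2·52 = 104.
Check: V − E + F = 54 − 156 + 104 = 2.

104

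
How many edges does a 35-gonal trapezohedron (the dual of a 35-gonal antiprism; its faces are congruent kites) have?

140

The n-trapezohedron (dual of the n-antiprism) has V = 2·35 + 2 = 72, E = 4·35 = 140, F = 2·35 = 70.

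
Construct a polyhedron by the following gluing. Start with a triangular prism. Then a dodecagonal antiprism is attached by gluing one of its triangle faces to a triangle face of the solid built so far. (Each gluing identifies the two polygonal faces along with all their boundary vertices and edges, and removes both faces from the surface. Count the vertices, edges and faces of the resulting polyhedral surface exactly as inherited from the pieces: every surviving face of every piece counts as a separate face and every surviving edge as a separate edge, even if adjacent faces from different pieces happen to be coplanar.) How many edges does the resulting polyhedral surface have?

A triangular prism: V=6, E=9, F=5.
Attach a dodecagonal antiprism (V=24, E=48, F=26) along a 3-gon: merge 3 vertices and 3 edges, delete both glued faces → V=27, E=54, F=29.
Check: V − E + F = 27 − 54 + 29 = 2.

54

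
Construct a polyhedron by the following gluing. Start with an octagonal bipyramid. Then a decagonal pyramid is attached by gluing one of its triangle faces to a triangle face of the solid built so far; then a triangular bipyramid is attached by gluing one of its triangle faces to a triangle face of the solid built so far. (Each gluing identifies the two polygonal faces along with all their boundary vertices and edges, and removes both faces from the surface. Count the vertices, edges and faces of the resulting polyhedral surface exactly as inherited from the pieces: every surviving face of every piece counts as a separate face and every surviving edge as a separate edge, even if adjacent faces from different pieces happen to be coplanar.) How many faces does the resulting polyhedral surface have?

29

An octagonal bipyramid: V=10, E=24, F=16.
Attach a decagonal pyramid (V=11, E=20, F=11) along a 3-gon: merge 3 vertices and 3 edges, delete both glued faces → V=18, E=41, F=25.
Attach a triangular bipyramid (V=5, E=9, F=6) along a 3-gon: merge 3 vertices and 3 edges, delete both glued faces → V=20, E=47, F=29.
Check: V − E + F = 20 − 47 + 29 = 2.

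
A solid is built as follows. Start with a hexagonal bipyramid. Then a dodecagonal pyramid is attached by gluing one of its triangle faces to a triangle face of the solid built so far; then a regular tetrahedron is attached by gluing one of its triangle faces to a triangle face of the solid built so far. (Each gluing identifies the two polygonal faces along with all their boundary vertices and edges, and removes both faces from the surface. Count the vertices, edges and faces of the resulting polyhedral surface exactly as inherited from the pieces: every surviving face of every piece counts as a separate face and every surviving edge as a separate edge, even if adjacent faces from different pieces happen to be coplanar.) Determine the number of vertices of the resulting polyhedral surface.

A hexagonal bipyramid: V=8, E=18, F=12.
Attach a dodecagonal pyramid (V=13, E=24, F=13) along a 3-gon: merge 3 vertices and 3 edges, delete both glued faces → V=18, E=39, F=23.
Attach a regular tetrahedron (V=4, E=6, F=4) along a 3-gon: merge 3 vertices and 3 edges, delete both glued faces → V=19, E=42, F=25.
Check: V − E + F = 19 − 42 + 25 = 2.

19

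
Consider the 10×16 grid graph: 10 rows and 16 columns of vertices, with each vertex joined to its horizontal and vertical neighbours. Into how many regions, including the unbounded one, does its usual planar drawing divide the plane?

136

The grid has V = 10·16 = 160 vertices and E = 10·15 + 16·9 = 294 edges.
F = 2 − V + E = 2 − 160 + 294 = 136.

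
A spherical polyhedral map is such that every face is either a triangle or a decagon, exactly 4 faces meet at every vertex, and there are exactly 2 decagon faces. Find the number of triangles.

20

Let x be the number of triangles; then F = 2 + x.
Edge–face incidences: 2E = 10·2 + 3·x = 20 + 3x.
Every vertex has degree 4, so 4V = 2E.
Euler: V − E + F = 2 ⇒ (2E)/4 − E + (2 + x) = 2.
Multiply by 8: 2·(2E) − 4·(2E) + 8·(2 + x) = 16, i.e. 16 + 8x − 2·(20 + 3x) = 16.
Collecting terms: 2x − 24 = 16, so 2x = 40, so x = 20.
Then 2E = 20 + 3·20 = 80, so E = 40, V = 2E/4 = 20, F = 2 + 20 = 22.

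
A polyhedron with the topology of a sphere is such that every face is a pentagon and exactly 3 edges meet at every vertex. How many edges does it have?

30

Each face has 5 edges and each edge borders two faces, so 2E = 5F.
Each vertex has degree 3, so 3V = 2E and hence V = 5F/3.
Euler: V − E + F = 2 ⇒ (5F/3) − (5F/2) + F = 2.
Multiply by 6: (10 − 15 + 6)F = 12, i.e. 1F = 12.
So F = 12, E = 5·12/2 = 30, V = 5·12/3 = 20.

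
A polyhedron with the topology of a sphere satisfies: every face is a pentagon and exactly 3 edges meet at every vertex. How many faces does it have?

12

Each face has 5 edges and each edge borders two faces, so 2E = 5F.
Each vertex has degree 3, so 3V = 2E and hence V = 5F/3.
Euler: V − E + F = 2 ⇒ (5F/3) − (5F/2) + F = 2.
Multiply by 6: (10 − 15 + 6)F = 12, i.e. 1F = 12.
So F = 12, E = 5·12/2 = 30, V = 5·12/3 = 20.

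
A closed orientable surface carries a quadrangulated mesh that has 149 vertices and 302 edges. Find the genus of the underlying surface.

2

Every face is a square and each edge borders two faces, so 4F = 2·302, giving F = 151.
χ = V − E + F = 149 − 302 + 151 = -2.
For a closed orientable surface χ = 2 − 2g, so g = (2 − (-2))/2 = 2.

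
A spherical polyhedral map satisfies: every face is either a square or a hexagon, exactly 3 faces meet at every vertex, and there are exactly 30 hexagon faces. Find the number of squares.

Let x be the number of squares; then F = 30 + x.
Edge–face incidences: 2E = 6·30 + 4·x = 180 + 4x.
Every vertex has degree 3, so 3V = 2E.
Euler: V − E + F = 2 ⇒ (2E)/3 − E + (30 + x) = 2.
Multiply by 6: 2·(2E) − 3·(2E) + 6·(30 + x) = 12, i.e. 180 + 6x − (180 + 4x) = 12.
Collecting terms: 2x = 12, so x = 6.
Then 2E = 180 + 4·6 = 204, so E = 102, V = 2E/3 = 68, F = 30 + 6 = 36.

6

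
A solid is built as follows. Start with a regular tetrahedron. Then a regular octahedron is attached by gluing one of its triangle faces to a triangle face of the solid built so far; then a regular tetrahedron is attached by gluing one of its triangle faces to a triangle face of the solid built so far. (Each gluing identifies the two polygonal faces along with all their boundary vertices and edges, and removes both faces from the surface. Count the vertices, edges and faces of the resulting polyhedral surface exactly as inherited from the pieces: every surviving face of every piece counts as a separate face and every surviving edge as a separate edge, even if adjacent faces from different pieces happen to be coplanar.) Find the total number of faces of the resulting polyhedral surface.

A regular tetrahedron: V=4, E=6, F=4.
Attach a regular octahedron (V=6, E=12, F=8) along a 3-gon: merge 3 vertices and 3 edges, delete both glued faces → V=7, E=15, F=10.
Attach a regular tetrahedron (V=4, E=6, F=4) along a 3-gon: merge 3 vertices and 3 edges, delete both glued faces → V=8, E=18, F=12.
Check: V − E + F = 8 − 18 + 12 = 2.

12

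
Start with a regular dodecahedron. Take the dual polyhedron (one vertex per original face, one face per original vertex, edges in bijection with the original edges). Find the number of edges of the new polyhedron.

The base solid has V = 20, E = 30, F = 12.
The dual swaps V and F and preserves E: V′ = F = 12, E′ = E = 30, F′ = V = 20.

30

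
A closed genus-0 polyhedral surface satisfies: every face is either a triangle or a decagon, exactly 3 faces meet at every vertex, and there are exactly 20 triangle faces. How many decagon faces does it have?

12

Let x be the number of decagons; then F = 20 + x.
Edge–face incidences: 2E = 3·20 + 10·x = 60 + 10x.
Every vertex has degree 3, so 3V = 2E.
Euler: V − E + F = 2 ⇒ (2E)/3 − E + (20 + x) = 2.
Multiply by 6: 2·(2E) − 3·(2E) + 6·(20 + x) = 12, i.e. 120 + 6x − (60 + 10x) = 12.
Collecting terms: −4x + 60 = 12, so −4x = −48, so x = 12.
Then 2E = 60 + 10·12 = 180, so E = 90, V = 2E/3 = 60, F = 20 + 12 = 32.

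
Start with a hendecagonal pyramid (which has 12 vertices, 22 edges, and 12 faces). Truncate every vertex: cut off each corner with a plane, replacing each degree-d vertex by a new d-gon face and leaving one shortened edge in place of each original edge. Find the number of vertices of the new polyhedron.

Truncation replaces each original edge-end by a new vertex, so V′ = 2E = 44.
Each original edge survives, and each old vertex of degree d contributes d new edges; summing degrees gives Σd = 2E, so E′ = E + 2E = 3E = 66.
Each original face survives and each original vertex becomes one new face: F′ = F + V = 24.

44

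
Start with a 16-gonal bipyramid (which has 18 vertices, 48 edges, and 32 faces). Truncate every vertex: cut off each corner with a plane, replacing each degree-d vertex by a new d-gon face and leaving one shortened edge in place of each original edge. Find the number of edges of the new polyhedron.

Truncation replaces each original edge-end by a new vertex, so V′ = 2E = 96.
Each original edge survives, and each old vertex of degree d contributes d new edges; summing degrees gives Σd = 2E, so E′ = E + 2E = 3E = 144.
Each original face survives and each original vertex becomes one new face: F′ = F + V = 50.

144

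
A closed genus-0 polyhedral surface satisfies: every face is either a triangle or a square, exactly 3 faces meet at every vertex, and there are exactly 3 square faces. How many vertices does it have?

6

Let x be the number of triangles; then F = 3 + x.
Edge–face incidences: 2E = 4·3 + 3·x = 12 + 3x.
Every vertex has degree 3, so 3V = 2E.
Euler: V − E + F = 2 ⇒ (2E)/3 − E + (3 + x) = 2.
Multiply by 6: 2·(2E) − 3·(2E) + 6·(3 + x) = 12, i.e. 18 + 6x − (12 + 3x) = 12.
Collecting terms: 3x + 6 = 12, so 3x = 6, so x = 2.
Then 2E = 12 + 3·2 = 18, so E = 9, V = 2E/3 = 6, F = 3 + 2 = 5.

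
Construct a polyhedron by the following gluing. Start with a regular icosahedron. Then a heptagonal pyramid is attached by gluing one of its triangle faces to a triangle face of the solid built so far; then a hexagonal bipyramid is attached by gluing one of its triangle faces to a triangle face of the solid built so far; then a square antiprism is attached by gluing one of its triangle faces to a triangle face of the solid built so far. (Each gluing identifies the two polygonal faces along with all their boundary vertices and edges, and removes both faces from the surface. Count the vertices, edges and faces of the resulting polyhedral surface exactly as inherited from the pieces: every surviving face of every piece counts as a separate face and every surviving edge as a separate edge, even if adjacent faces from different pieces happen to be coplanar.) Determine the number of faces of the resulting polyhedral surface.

44

A regular icosahedron: V=12, E=30, F=20.
Attach a heptagonal pyramid (V=8, E=14, F=8) along a 3-gon: merge 3 vertices and 3 edges, delete both glued faces → V=17, E=41, F=26.
Attach a hexagonal bipyramid (V=8, E=18, F=12) along a 3-gon: merge 3 vertices and 3 edges, delete both glued faces → V=22, E=56, F=36.
Attach a square antiprism (V=8, E=16, F=10) along a 3-gon: merge 3 vertices and 3 edges, delete both glued faces → V=27, E=69, F=44.
Check: V − E + F = 27 − 69 + 44 = 2.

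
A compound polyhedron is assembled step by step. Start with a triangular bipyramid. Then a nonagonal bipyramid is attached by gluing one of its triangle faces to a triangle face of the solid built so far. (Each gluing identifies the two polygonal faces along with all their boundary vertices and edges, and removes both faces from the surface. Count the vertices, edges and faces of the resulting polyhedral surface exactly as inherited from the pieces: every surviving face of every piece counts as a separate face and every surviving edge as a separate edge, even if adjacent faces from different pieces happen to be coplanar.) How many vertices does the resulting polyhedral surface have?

A triangular bipyramid: V=5, E=9, F=6.
Attach a nonagonal bipyramid (V=11, E=27, F=18) along a 3-gon: merge 3 vertices and 3 edges, delete both glued faces → V=13, E=33, F=22.
Check: V − E + F = 13 − 33 + 22 = 2.

13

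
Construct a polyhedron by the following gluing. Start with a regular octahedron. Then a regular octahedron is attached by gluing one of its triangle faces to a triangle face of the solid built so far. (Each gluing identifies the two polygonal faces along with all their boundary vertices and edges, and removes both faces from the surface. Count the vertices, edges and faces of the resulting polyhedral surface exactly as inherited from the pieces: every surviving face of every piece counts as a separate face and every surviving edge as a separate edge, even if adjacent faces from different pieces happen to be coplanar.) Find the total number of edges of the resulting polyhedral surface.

A regular octahedron: V=6, E=12, F=8.
Attach a regular octahedron (V=6, E=12, F=8) along a 3-gon: merge 3 vertices and 3 edges, delete both glued faces → V=9, E=21, F=14.
Check: V − E + F = 9 − 21 + 14 = 2.

21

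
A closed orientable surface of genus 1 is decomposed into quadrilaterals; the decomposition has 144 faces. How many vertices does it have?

χ = 2 − 2·1 = 0, and every face is a square so 4F = 2E.
E = 4·144/2 = 288. Then V = 0 + E − F = 0 + 288 − 144 = 144.

144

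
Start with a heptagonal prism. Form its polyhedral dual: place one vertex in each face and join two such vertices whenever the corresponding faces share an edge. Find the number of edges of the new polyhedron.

21

The base solid has V = 14, E = 21, F = 9.
The dual swaps V and F and preserves E: V′ = F = 9, E′ = E = 21, F′ = V = 14.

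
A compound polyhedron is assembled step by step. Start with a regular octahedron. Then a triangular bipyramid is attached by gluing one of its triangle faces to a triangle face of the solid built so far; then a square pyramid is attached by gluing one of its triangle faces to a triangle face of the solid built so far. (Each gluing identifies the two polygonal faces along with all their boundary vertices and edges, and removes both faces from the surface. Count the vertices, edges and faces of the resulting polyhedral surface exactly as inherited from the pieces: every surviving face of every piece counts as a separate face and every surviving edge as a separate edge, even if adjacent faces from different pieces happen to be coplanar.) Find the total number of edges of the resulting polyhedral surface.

A regular octahedron: V=6, E=12, F=8.
Attach a triangular bipyramid (V=5, E=9, F=6) along a 3-gon: merge 3 vertices and 3 edges, delete both glued faces → V=8, E=18, F=12.
Attach a square pyramid (V=5, E=8, F=5) along a 3-gon: merge 3 vertices and 3 edges, delete both glued faces → V=10, E=23, F=15.
Check: V − E + F = 10 − 23 + 15 = 2.

23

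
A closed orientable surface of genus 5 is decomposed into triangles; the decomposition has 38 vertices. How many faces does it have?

92

χ = 2 − 2·5 = -8, and every face is a triangle so 3F = 2E.
V − E + F = -8 with E = 3F/2 gives 38 − (3/2 − 1)·F = -8, so F = 92 and E = 138.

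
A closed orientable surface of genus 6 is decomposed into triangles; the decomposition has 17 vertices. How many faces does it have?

54

χ = 2 − 2·6 = -10, and every face is a triangle so 3F = 2E.
V − E + F = -10 with E = 3F/2 gives 17 − (3/2 − 1)·F = -10, so F = 54 and E = 81.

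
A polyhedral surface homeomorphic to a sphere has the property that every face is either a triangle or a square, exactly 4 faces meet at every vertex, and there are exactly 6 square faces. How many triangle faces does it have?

Let x be the number of triangles; then F = 6 + x.
Edge–face incidences: 2E = 4·6 + 3·x = 24 + 3x.
Every vertex has degree 4, so 4V = 2E.
Euler: V − E + F = 2 ⇒ (2E)/4 − E + (6 + x) = 2.
Multiply by 8: 2·(2E) − 4·(2E) + 8·(6 + x) = 16, i.e. 48 + 8x − 2·(24 + 3x) = 16.
Collecting terms: 2x = 16, so x = 8.
Then 2E = 24 + 3·8 = 48, so E = 24, V = 2E/4 = 12, F = 6 + 8 = 14.

8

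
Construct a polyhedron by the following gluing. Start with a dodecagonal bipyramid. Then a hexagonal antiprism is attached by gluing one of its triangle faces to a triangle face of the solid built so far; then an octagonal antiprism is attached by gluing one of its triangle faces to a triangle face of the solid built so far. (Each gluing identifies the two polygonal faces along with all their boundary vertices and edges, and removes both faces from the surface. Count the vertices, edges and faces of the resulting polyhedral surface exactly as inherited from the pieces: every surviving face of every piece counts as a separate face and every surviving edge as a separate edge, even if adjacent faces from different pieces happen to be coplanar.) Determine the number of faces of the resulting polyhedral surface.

A dodecagonal bipyramid: V=14, E=36, F=24.
Attach a hexagonal antiprism (V=12, E=24, F=14) along a 3-gon: merge 3 vertices and 3 edges, delete both glued faces → V=23, E=57, F=36.
Attach an octagonal antiprism (V=16, E=32, F=18) along a 3-gon: merge 3 vertices and 3 edges, delete both glued faces → V=36, E=86, F=52.
Check: V − E + F = 36 − 86 + 52 = 2.

52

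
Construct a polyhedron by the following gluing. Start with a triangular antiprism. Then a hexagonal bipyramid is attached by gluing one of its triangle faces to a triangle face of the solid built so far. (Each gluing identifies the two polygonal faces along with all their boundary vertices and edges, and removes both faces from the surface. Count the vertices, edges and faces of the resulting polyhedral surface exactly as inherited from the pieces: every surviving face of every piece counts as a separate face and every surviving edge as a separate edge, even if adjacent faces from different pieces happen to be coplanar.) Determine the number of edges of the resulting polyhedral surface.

A triangular antiprism: V=6, E=12, F=8.
Attach a hexagonal bipyramid (V=8, E=18, F=12) along a 3-gon: merge 3 vertices and 3 edges, delete both glued faces → V=11, E=27, F=18.
Check: V − E + F = 11 − 27 + 18 = 2.

27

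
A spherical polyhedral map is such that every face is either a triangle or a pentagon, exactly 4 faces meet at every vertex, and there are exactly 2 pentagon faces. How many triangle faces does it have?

Let x be the number of triangles; then F = 2 + x.
Edge–face incidences: 2E = 5·2 + 3·x = 10 + 3x.
Every vertex has degree 4, so 4V = 2E.
Euler: V − E + F = 2 ⇒ (2E)/4 − E + (2 + x) = 2.
Multiply by 8: 2·(2E) − 4·(2E) + 8·(2 + x) = 16, i.e. 16 + 8x − 2·(10 + 3x) = 16.
Collecting terms: 2x − 4 = 16, so 2x = 20, so x = 10.
Then 2E = 10 + 3·10 = 40, so E = 20, V = 2E/4 = 10, F = 2 + 10 = 12.

10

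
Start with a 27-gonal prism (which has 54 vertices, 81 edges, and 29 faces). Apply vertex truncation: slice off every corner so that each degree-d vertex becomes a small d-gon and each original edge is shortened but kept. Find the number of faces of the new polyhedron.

83

Truncation replaces each original edge-end by a new vertex, so V′ = 2E = 162.
Each original edge survives, and each old vertex of degree d contributes d new edges; summing degrees gives Σd = 2E, so E′ = E + 2E = 3E = 243.
Each original face survives and each original vertex becomes one new face: F′ = F + V = 83.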